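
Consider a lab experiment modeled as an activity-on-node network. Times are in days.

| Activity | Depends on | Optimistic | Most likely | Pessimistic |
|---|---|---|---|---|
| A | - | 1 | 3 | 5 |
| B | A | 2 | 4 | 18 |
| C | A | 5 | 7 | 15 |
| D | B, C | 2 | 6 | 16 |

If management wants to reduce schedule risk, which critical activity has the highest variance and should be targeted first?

te_A = (1 + 4·3 + 5)/6 = 18/6 = 3; σ²_A = ((5−1)/6)² = 0.444
te_B = (2 + 4·4 + 18)/6 = 36/6 = 6; σ²_B = ((18−2)/6)² = 7.111
te_C = (5 + 4·7 + 15)/6 = 48/6 = 8; σ²_C = ((15−5)/6)² = 2.778
te_D = (2 + 4·6 + 16)/6 = 42/6 = 7; σ²_D = ((16−2)/6)² = 5.444

Forward pass:
ES_A = 0; EF_A = 3
ES_B = 3; EF_B = 3+6 = 9
ES_C = 3; EF_C = 3+8 = 11
ES_D = max(EF_B=9, EF_C=11) = 11; EF_D = 11+7 = 18
Expected project duration μ = 18 days. Critical path: A → C → D.

Variances on critical path: σ²_A=0.444, σ²_C=2.778, σ²_D=5.444.
Largest is σ²_D = 5.444.

D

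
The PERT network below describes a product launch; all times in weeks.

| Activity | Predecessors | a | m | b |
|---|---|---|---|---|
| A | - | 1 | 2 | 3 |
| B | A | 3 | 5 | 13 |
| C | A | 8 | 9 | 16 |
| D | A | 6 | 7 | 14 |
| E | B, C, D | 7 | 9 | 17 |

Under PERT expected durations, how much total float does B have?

4 weeks

te_A = (1 + 4·2 + 3)/6 = 12/6 = 2
te_B = (3 + 4·5 + 13)/6 = 36/6 = 6
te_C = (8 + 4·9 + 16)/6 = 60/6 = 10
te_D = (6 + 4·7 + 14)/6 = 48/6 = 8
te_E = (7 + 4·9 + 17)/6 = 60/6 = 10

Forward pass:
ES_A = 0; EF_A = 2
ES_B = 2; EF_B = 2+6 = 8
ES_C = 2; EF_C = 2+10 = 12
ES_D = 2; EF_D = 2+8 = 10
ES_E = max(EF_B=8, EF_C=12, EF_D=10) = 12; EF_E = 12+10 = 22
Expected project duration μ = 22 weeks. Critical path: A → C → E.

Backward pass:
LF_E = 22; LS_E = 22−10 = 12
LF_D = LS_E = 12; LS_D = 12−8 = 4
LF_C = LS_E = 12; LS_C = 12−10 = 2
LF_B = LS_E = 12; LS_B = 12−6 = 6
LF_A = min(LS_B=6, LS_C=2, LS_D=4) = 2; LS_A = 2−2 = 0
Slack_B = LS_B − ES_B = 6 − 2 = 4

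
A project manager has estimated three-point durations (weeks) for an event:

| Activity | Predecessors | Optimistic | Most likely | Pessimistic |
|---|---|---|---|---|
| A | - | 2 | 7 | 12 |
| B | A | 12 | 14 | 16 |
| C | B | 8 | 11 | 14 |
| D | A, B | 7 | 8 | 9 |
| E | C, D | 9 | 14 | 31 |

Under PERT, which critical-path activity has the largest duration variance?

te_A = (2 + 4·7 + 12)/6 = 42/6 = 7; σ²_A = ((12−2)/6)² = 2.778
te_B = (12 + 4·14 + 16)/6 = 84/6 = 14; σ²_B = ((16−12)/6)² = 0.444
te_C = (8 + 4·11 + 14)/6 = 66/6 = 11; σ²_C = ((14−8)/6)² = 1.000
te_D = (7 + 4·8 + 9)/6 = 48/6 = 8; σ²_D = ((9−7)/6)² = 0.111
te_E = (9 + 4·14 + 31)/6 = 96/6 = 16; σ²_E = ((31−9)/6)² = 13.444

Forward pass:
ES_A = 0; EF_A = 7
ES_B = 7; EF_B = 7+14 = 21
ES_C = 21; EF_C = 21+11 = 32
ES_D = max(EF_A=7, EF_B=21) = 21; EF_D = 21+8 = 29
ES_E = max(EF_C=32, EF_D=29) = 32; EF_E = 32+16 = 48
Expected project duration μ = 48 weeks. Critical path: A → B → C → E.

Variances on critical path: σ²_A=2.778, σ²_B=0.444, σ²_C=1.000, σ²_E=13.444.
Largest is σ²_E = 13.444.

E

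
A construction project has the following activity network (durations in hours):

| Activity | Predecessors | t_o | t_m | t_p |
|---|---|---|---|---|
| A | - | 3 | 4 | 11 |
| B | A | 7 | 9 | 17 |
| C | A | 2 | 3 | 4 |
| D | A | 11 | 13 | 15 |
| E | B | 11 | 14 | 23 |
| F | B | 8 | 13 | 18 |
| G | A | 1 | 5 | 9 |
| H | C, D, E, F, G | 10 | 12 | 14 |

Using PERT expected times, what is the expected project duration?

te_A = (3 + 4·4 + 11)/6 = 30/6 = 5
te_B = (7 + 4·9 + 17)/6 = 60/6 = 10
te_C = (2 + 4·3 + 4)/6 = 18/6 = 3
te_D = (11 + 4·13 + 15)/6 = 78/6 = 13
te_E = (11 + 4·14 + 23)/6 = 90/6 = 15
te_F = (8 + 4·13 + 18)/6 = 78/6 = 13
te_G = (1 + 4·5 + 9)/6 = 30/6 = 5
te_H = (10 + 4·12 + 14)/6 = 72/6 = 12

Forward pass:
ES_A = 0; EF_A = 5
ES_B = 5; EF_B = 5+10 = 15
ES_C = 5; EF_C = 5+3 = 8
ES_D = 5; EF_D = 5+13 = 18
ES_E = 15; EF_E = 15+15 = 30
ES_F = 15; EF_F = 15+13 = 28
ES_G = 5; EF_G = 5+5 = 10
ES_H = max(EF_C=8, EF_D=18, EF_E=30, EF_F=28, EF_G=10) = 30; EF_H = 30+12 = 42
Expected project duration μ = 42 hours. Critical path: A → B → E → H.

42 hours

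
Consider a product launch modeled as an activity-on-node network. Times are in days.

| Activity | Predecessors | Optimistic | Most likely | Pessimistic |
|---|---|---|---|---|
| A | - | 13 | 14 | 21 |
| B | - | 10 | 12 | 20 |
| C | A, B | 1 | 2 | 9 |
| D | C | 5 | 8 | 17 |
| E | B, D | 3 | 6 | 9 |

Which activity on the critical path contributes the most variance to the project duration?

D

te_A = (13 + 4·14 + 21)/6 = 90/6 = 15; σ²_A = ((21−13)/6)² = 1.778
te_B = (10 + 4·12 + 20)/6 = 78/6 = 13; σ²_B = ((20−10)/6)² = 2.778
te_C = (1 + 4·2 + 9)/6 = 18/6 = 3; σ²_C = ((9−1)/6)² = 1.778
te_D = (5 + 4·8 + 17)/6 = 54/6 = 9; σ²_D = ((17−5)/6)² = 4.000
te_E = (3 + 4·6 + 9)/6 = 36/6 = 6; σ²_E = ((9−3)/6)² = 1.000

Forward pass:
ES_A = 0; EF_A = 15
ES_B = 0; EF_B = 13
ES_C = max(EF_A=15, EF_B=13) = 15; EF_C = 15+3 = 18
ES_D = 18; EF_D = 18+9 = 27
ES_E = max(EF_B=13, EF_D=27) = 27; EF_E = 27+6 = 33
Expected project duration μ = 33 days. Critical path: A → C → D → E.

Variances on critical path: σ²_A=1.778, σ²_C=1.778, σ²_D=4.000, σ²_E=1.000.
Largest is σ²_D = 4.000.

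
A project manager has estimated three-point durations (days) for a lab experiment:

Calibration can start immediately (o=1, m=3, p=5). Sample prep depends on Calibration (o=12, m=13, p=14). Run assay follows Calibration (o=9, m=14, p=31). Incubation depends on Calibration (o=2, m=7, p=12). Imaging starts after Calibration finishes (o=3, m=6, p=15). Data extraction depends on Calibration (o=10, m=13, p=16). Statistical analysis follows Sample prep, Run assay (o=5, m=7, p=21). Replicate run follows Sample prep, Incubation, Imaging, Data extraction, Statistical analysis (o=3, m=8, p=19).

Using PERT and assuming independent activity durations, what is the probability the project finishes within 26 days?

te_Calibration = (1 + 4·3 + 5)/6 = 18/6 = 3; σ²_Calibration = ((5−1)/6)² = 0.444
te_Sample prep = (12 + 4·13 + 14)/6 = 78/6 = 13; σ²_Sample prep = ((14−12)/6)² = 0.111
te_Run assay = (9 + 4·14 + 31)/6 = 96/6 = 16; σ²_Run assay = ((31−9)/6)² = 13.444
te_Incubation = (2 + 4·7 + 12)/6 = 42/6 = 7; σ²_Incubation = ((12−2)/6)² = 2.778
te_Imaging = (3 + 4·6 + 15)/6 = 42/6 = 7; σ²_Imaging = ((15−3)/6)² = 4.000
te_Data extraction = (10 + 4·13 + 16)/6 = 78/6 = 13; σ²_Data extraction = ((16−10)/6)² = 1.000
te_Statistical analysis = (5 + 4·7 + 21)/6 = 54/6 = 9; σ²_Statistical analysis = ((21−5)/6)² = 7.111
te_Replicate run = (3 + 4·8 + 19)/6 = 54/6 = 9; σ²_Replicate run = ((19−3)/6)² = 7.111

Forward pass:
ES_Calibration = 0; EF_Calibration = 3
ES_Sample prep = 3; EF_Sample prep = 3+13 = 16
ES_Run assay = 3; EF_Run assay = 3+16 = 19
ES_Incubation = 3; EF_Incubation = 3+7 = 10
ES_Imaging = 3; EF_Imaging = 3+7 = 10
ES_Data extraction = 3; EF_Data extraction = 3+13 = 16
ES_Statistical analysis = max(EF_Sample prep=16, EF_Run assay=19) = 19; EF_Statistical analysis = 19+9 = 28
ES_Replicate run = max(EF_Sample prep=16, EF_Incubation=10, EF_Imaging=10, EF_Data extraction=16, EF_Statistical analysis=28) = 28; EF_Replicate run = 28+9 = 37
Expected project duration μ = 37 days. Critical path: Calibration → Run assay → Statistical analysis → Replicate run.

Variance along critical path = 0.444 + 13.444 + 7.111 + 7.111 = 28.111; σ = √28.111 = 5.302 days.
Z = (26 − 37) / 5.302 = -2.075
P(T ≤ 26) = Φ(-2.075) ≈ 0.019

0.019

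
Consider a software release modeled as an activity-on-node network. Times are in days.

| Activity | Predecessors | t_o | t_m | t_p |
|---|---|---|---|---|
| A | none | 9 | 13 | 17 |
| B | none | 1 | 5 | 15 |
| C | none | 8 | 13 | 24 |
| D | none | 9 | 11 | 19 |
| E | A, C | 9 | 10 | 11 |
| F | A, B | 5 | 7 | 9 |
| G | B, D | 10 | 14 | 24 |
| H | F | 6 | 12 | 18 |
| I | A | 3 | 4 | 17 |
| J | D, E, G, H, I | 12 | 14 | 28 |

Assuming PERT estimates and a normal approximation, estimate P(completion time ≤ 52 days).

te_A = (9 + 4·13 + 17)/6 = 78/6 = 13; σ²_A = ((17−9)/6)² = 1.778
te_B = (1 + 4·5 + 15)/6 = 36/6 = 6; σ²_B = ((15−1)/6)² = 5.444
te_C = (8 + 4·13 + 24)/6 = 84/6 = 14; σ²_C = ((24−8)/6)² = 7.111
te_D = (9 + 4·11 + 19)/6 = 72/6 = 12; σ²_D = ((19−9)/6)² = 2.778
te_E = (9 + 4·10 + 11)/6 = 60/6 = 10; σ²_E = ((11−9)/6)² = 0.111
te_F = (5 + 4·7 + 9)/6 = 42/6 = 7; σ²_F = ((9−5)/6)² = 0.444
te_G = (10 + 4·14 + 24)/6 = 90/6 = 15; σ²_G = ((24−10)/6)² = 5.444
te_H = (6 + 4·12 + 18)/6 = 72/6 = 12; σ²_H = ((18−6)/6)² = 4.000
te_I = (3 + 4·4 + 17)/6 = 36/6 = 6; σ²_I = ((17−3)/6)² = 5.444
te_J = (12 + 4·14 + 28)/6 = 96/6 = 16; σ²_J = ((28−12)/6)² = 7.111

Forward pass:
ES_A = 0; EF_A = 13
ES_B = 0; EF_B = 6
ES_C = 0; EF_C = 14
ES_D = 0; EF_D = 12
ES_E = max(EF_A=13, EF_C=14) = 14; EF_E = 14+10 = 24
ES_F = max(EF_A=13, EF_B=6) = 13; EF_F = 13+7 = 20
ES_G = max(EF_B=6, EF_D=12) = 12; EF_G = 12+15 = 27
ES_H = 20; EF_H = 20+12 = 32
ES_I = 13; EF_I = 13+6 = 19
ES_J = max(EF_D=12, EF_E=24, EF_G=27, EF_H=32, EF_I=19) = 32; EF_J = 32+16 = 48
Expected project duration μ = 48 days. Critical path: A → F → H → J.

Variance along critical path = 1.778 + 0.444 + 4.000 + 7.111 = 13.333; σ = √13.333 = 3.651 days.
Z = (52 − 48) / 3.651 = 1.095
P(T ≤ 52) = Φ(1.095) ≈ 0.863

0.863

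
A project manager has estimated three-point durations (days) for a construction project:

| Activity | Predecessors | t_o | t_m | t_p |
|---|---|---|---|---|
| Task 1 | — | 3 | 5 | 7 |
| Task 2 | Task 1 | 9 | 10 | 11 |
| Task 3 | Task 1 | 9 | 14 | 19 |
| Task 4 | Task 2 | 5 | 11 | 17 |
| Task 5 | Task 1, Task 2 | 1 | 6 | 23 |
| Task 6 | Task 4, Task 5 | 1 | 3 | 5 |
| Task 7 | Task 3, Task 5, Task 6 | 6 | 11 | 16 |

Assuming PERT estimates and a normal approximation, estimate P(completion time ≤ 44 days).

0.924

te_Task 1 = (3 + 4·5 + 7)/6 = 30/6 = 5; σ²_Task 1 = ((7−3)/6)² = 0.444
te_Task 2 = (9 + 4·10 + 11)/6 = 60/6 = 10; σ²_Task 2 = ((11−9)/6)² = 0.111
te_Task 3 = (9 + 4·14 + 19)/6 = 84/6 = 14; σ²_Task 3 = ((19−9)/6)² = 2.778
te_Task 4 = (5 + 4·11 + 17)/6 = 66/6 = 11; σ²_Task 4 = ((17−5)/6)² = 4.000
te_Task 5 = (1 + 4·6 + 23)/6 = 48/6 = 8; σ²_Task 5 = ((23−1)/6)² = 13.444
te_Task 6 = (1 + 4·3 + 5)/6 = 18/6 = 3; σ²_Task 6 = ((5−1)/6)² = 0.444
te_Task 7 = (6 + 4·11 + 16)/6 = 66/6 = 11; σ²_Task 7 = ((16−6)/6)² = 2.778

Forward pass:
ES_Task 1 = 0; EF_Task 1 = 5
ES_Task 2 = 5; EF_Task 2 = 5+10 = 15
ES_Task 3 = 5; EF_Task 3 = 5+14 = 19
ES_Task 4 = 15; EF_Task 4 = 15+11 = 26
ES_Task 5 = max(EF_Task 1=5, EF_Task 2=15) = 15; EF_Task 5 = 15+8 = 23
ES_Task 6 = max(EF_Task 4=26, EF_Task 5=23) = 26; EF_Task 6 = 26+3 = 29
ES_Task 7 = max(EF_Task 3=19, EF_Task 5=23, EF_Task 6=29) = 29; EF_Task 7 = 29+11 = 40
Expected project duration μ = 40 days. Critical path: Task 1 → Task 2 → Task 4 → Task 6 → Task 7.

Variance along critical path = 0.444 + 0.111 + 4.000 + 0.444 + 2.778 = 7.778; σ = √7.778 = 2.789 days.
Z = (44 − 40) / 2.789 = 1.434
P(T ≤ 44) = Φ(1.434) ≈ 0.924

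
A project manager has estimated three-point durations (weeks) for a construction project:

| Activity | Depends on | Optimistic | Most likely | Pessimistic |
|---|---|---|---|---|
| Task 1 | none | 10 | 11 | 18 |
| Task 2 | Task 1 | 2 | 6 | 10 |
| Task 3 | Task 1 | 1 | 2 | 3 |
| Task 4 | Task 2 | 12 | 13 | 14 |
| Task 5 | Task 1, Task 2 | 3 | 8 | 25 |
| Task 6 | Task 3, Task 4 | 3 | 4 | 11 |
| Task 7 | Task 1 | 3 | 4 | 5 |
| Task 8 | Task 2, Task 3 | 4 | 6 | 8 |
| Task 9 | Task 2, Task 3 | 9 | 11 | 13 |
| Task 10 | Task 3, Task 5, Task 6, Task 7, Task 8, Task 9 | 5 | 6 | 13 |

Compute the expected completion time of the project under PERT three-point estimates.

te_Task 1 = (10 + 4·11 + 18)/6 = 72/6 = 12
te_Task 2 = (2 + 4·6 + 10)/6 = 36/6 = 6
te_Task 3 = (1 + 4·2 + 3)/6 = 12/6 = 2
te_Task 4 = (12 + 4·13 + 14)/6 = 78/6 = 13
te_Task 5 = (3 + 4·8 + 25)/6 = 60/6 = 10
te_Task 6 = (3 + 4·4 + 11)/6 = 30/6 = 5
te_Task 7 = (3 + 4·4 + 5)/6 = 24/6 = 4
te_Task 8 = (4 + 4·6 + 8)/6 = 36/6 = 6
te_Task 9 = (9 + 4·11 + 13)/6 = 66/6 = 11
te_Task 10 = (5 + 4·6 + 13)/6 = 42/6 = 7

Forward pass:
ES_Task 1 = 0; EF_Task 1 = 12
ES_Task 2 = 12; EF_Task 2 = 12+6 = 18
ES_Task 3 = 12; EF_Task 3 = 12+2 = 14
ES_Task 4 = 18; EF_Task 4 = 18+13 = 31
ES_Task 5 = max(EF_Task 1=12, EF_Task 2=18) = 18; EF_Task 5 = 18+10 = 28
ES_Task 6 = max(EF_Task 3=14, EF_Task 4=31) = 31; EF_Task 6 = 31+5 = 36
ES_Task 7 = 12; EF_Task 7 = 12+4 = 16
ES_Task 8 = max(EF_Task 2=18, EF_Task 3=14) = 18; EF_Task 8 = 18+6 = 24
ES_Task 9 = max(EF_Task 2=18, EF_Task 3=14) = 18; EF_Task 9 = 18+11 = 29
ES_Task 10 = max(EF_Task 3=14, EF_Task 5=28, EF_Task 6=36, EF_Task 7=16, EF_Task 8=24, EF_Task 9=29) = 36; EF_Task 10 = 36+7 = 43
Expected project duration μ = 43 weeks. Critical path: Task 1 → Task 2 → Task 4 → Task 6 → Task 10.

43 weeks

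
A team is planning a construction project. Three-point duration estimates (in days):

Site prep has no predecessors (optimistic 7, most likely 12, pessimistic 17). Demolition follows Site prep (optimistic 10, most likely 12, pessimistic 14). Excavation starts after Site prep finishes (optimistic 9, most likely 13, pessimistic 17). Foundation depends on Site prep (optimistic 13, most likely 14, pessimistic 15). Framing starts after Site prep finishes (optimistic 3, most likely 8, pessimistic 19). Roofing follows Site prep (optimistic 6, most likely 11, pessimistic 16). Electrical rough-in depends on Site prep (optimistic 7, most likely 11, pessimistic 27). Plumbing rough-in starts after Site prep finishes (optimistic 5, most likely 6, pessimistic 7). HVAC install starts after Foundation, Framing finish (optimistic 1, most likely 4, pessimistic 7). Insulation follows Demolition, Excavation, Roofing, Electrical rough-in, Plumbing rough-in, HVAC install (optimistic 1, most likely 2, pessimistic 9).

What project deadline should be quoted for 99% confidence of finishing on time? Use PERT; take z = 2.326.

38.5 days

te_Site prep = (7 + 4·12 + 17)/6 = 72/6 = 12; σ²_Site prep = ((17−7)/6)² = 2.778
te_Demolition = (10 + 4·12 + 14)/6 = 72/6 = 12; σ²_Demolition = ((14−10)/6)² = 0.444
te_Excavation = (9 + 4·13 + 17)/6 = 78/6 = 13; σ²_Excavation = ((17−9)/6)² = 1.778
te_Foundation = (13 + 4·14 + 15)/6 = 84/6 = 14; σ²_Foundation = ((15−13)/6)² = 0.111
te_Framing = (3 + 4·8 + 19)/6 = 54/6 = 9; σ²_Framing = ((19−3)/6)² = 7.111
te_Roofing = (6 + 4·11 + 16)/6 = 66/6 = 11; σ²_Roofing = ((16−6)/6)² = 2.778
te_Electrical rough-in = (7 + 4·11 + 27)/6 = 78/6 = 13; σ²_Electrical rough-in = ((27−7)/6)² = 11.111
te_Plumbing rough-in = (5 + 4·6 + 7)/6 = 36/6 = 6; σ²_Plumbing rough-in = ((7−5)/6)² = 0.111
te_HVAC install = (1 + 4·4 + 7)/6 = 24/6 = 4; σ²_HVAC install = ((7−1)/6)² = 1.000
te_Insulation = (1 + 4·2 + 9)/6 = 18/6 = 3; σ²_Insulation = ((9−1)/6)² = 1.778

Forward pass:
ES_Site prep = 0; EF_Site prep = 12
ES_Demolition = 12; EF_Demolition = 12+12 = 24
ES_Excavation = 12; EF_Excavation = 12+13 = 25
ES_Foundation = 12; EF_Foundation = 12+14 = 26
ES_Framing = 12; EF_Framing = 12+9 = 21
ES_Roofing = 12; EF_Roofing = 12+11 = 23
ES_Electrical rough-in = 12; EF_Electrical rough-in = 12+13 = 25
ES_Plumbing rough-in = 12; EF_Plumbing rough-in = 12+6 = 18
ES_HVAC install = max(EF_Foundation=26, EF_Framing=21) = 26; EF_HVAC install = 26+4 = 30
ES_Insulation = max(EF_Demolition=24, EF_Excavation=25, EF_Roofing=23, EF_Electrical rough-in=25, EF_Plumbing rough-in=18, EF_HVAC install=30) = 30; EF_Insulation = 30+3 = 33
Expected project duration μ = 33 days. Critical path: Site prep → Foundation → HVAC install → Insulation.

Variance along critical path = 2.778 + 0.111 + 1.000 + 1.778 = 5.667; σ = 2.380 days.
D = μ + z·σ = 33 + 2.326·2.380 = 38.5 days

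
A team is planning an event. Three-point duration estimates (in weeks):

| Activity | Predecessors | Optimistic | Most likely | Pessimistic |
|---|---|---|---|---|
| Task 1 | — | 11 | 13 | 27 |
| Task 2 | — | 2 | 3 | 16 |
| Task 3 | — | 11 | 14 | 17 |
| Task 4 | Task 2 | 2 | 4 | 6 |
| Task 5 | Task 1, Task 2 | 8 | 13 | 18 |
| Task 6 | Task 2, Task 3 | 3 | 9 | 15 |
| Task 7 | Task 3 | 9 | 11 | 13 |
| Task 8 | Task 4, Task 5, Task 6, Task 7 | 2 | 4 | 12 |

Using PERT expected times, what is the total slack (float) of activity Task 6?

te_Task 1 = (11 + 4·13 + 27)/6 = 90/6 = 15
te_Task 2 = (2 + 4·3 + 16)/6 = 30/6 = 5
te_Task 3 = (11 + 4·14 + 17)/6 = 84/6 = 14
te_Task 4 = (2 + 4·4 + 6)/6 = 24/6 = 4
te_Task 5 = (8 + 4·13 + 18)/6 = 78/6 = 13
te_Task 6 = (3 + 4·9 + 15)/6 = 54/6 = 9
te_Task 7 = (9 + 4·11 + 13)/6 = 66/6 = 11
te_Task 8 = (2 + 4·4 + 12)/6 = 30/6 = 5

Forward pass:
ES_Task 1 = 0; EF_Task 1 = 15
ES_Task 2 = 0; EF_Task 2 = 5
ES_Task 3 = 0; EF_Task 3 = 14
ES_Task 4 = 5; EF_Task 4 = 5+4 = 9
ES_Task 5 = max(EF_Task 1=15, EF_Task 2=5) = 15; EF_Task 5 = 15+13 = 28
ES_Task 6 = max(EF_Task 2=5, EF_Task 3=14) = 14; EF_Task 6 = 14+9 = 23
ES_Task 7 = 14; EF_Task 7 = 14+11 = 25
ES_Task 8 = max(EF_Task 4=9, EF_Task 5=28, EF_Task 6=23, EF_Task 7=25) = 28; EF_Task 8 = 28+5 = 33
Expected project duration μ = 33 weeks. Critical path: Task 1 → Task 5 → Task 8.

Backward pass:
LF_Task 8 = 33; LS_Task 8 = 33−5 = 28
LF_Task 7 = LS_Task 8 = 28; LS_Task 7 = 28−11 = 17
LF_Task 6 = LS_Task 8 = 28; LS_Task 6 = 28−9 = 19
LF_Task 5 = LS_Task 8 = 28; LS_Task 5 = 28−13 = 15
LF_Task 4 = LS_Task 8 = 28; LS_Task 4 = 28−4 = 24
LF_Task 3 = min(LS_Task 6=19, LS_Task 7=17) = 17; LS_Task 3 = 17−14 = 3
LF_Task 2 = min(LS_Task 4=24, LS_Task 5=15, LS_Task 6=19) = 15; LS_Task 2 = 15−5 = 10
LF_Task 1 = LS_Task 5 = 15; LS_Task 1 = 15−15 = 0
Slack_Task 6 = LS_Task 6 − ES_Task 6 = 19 − 14 = 5

5 weeks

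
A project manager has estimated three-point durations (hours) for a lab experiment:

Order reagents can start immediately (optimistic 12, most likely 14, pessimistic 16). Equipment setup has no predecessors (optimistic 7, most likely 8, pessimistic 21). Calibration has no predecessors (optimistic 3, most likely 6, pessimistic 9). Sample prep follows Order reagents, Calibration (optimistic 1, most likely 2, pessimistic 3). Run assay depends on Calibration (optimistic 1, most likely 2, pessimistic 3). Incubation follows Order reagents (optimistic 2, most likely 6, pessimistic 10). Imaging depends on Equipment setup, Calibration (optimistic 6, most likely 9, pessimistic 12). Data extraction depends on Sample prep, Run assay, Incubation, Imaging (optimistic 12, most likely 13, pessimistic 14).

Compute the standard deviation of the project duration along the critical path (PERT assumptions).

te_Order reagents = (12 + 4·14 + 16)/6 = 84/6 = 14; σ²_Order reagents = ((16−12)/6)² = 0.444
te_Equipment setup = (7 + 4·8 + 21)/6 = 60/6 = 10; σ²_Equipment setup = ((21−7)/6)² = 5.444
te_Calibration = (3 + 4·6 + 9)/6 = 36/6 = 6; σ²_Calibration = ((9−3)/6)² = 1.000
te_Sample prep = (1 + 4·2 + 3)/6 = 12/6 = 2; σ²_Sample prep = ((3−1)/6)² = 0.111
te_Run assay = (1 + 4·2 + 3)/6 = 12/6 = 2; σ²_Run assay = ((3−1)/6)² = 0.111
te_Incubation = (2 + 4·6 + 10)/6 = 36/6 = 6; σ²_Incubation = ((10−2)/6)² = 1.778
te_Imaging = (6 + 4·9 + 12)/6 = 54/6 = 9; σ²_Imaging = ((12−6)/6)² = 1.000
te_Data extraction = (12 + 4·13 + 14)/6 = 78/6 = 13; σ²_Data extraction = ((14−12)/6)² = 0.111

Forward pass:
ES_Order reagents = 0; EF_Order reagents = 14
ES_Equipment setup = 0; EF_Equipment setup = 10
ES_Calibration = 0; EF_Calibration = 6
ES_Sample prep = max(EF_Order reagents=14, EF_Calibration=6) = 14; EF_Sample prep = 14+2 = 16
ES_Run assay = 6; EF_Run assay = 6+2 = 8
ES_Incubation = 14; EF_Incubation = 14+6 = 20
ES_Imaging = max(EF_Equipment setup=10, EF_Calibration=6) = 10; EF_Imaging = 10+9 = 19
ES_Data extraction = max(EF_Sample prep=16, EF_Run assay=8, EF_Incubation=20, EF_Imaging=19) = 20; EF_Data extraction = 20+13 = 33
Expected project duration μ = 33 hours. Critical path: Order reagents → Incubation → Data extraction.

Variance along critical path = 0.444 + 1.778 + 0.111 = 2.333
σ = √2.333 = 1.528 hours

1.53 hours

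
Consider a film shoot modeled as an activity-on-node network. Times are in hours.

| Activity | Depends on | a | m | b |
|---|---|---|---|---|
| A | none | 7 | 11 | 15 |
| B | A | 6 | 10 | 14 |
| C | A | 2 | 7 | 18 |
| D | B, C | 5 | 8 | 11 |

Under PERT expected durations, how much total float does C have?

te_A = (7 + 4·11 + 15)/6 = 66/6 = 11
te_B = (6 + 4·10 + 14)/6 = 60/6 = 10
te_C = (2 + 4·7 + 18)/6 = 48/6 = 8
te_D = (5 + 4·8 + 11)/6 = 48/6 = 8

Forward pass:
ES_A = 0; EF_A = 11
ES_B = 11; EF_B = 11+10 = 21
ES_C = 11; EF_C = 11+8 = 19
ES_D = max(EF_B=21, EF_C=19) = 21; EF_D = 21+8 = 29
Expected project duration μ = 29 hours. Critical path: A → B → D.

Backward pass:
LF_D = 29; LS_D = 29−8 = 21
LF_C = LS_D = 21; LS_C = 21−8 = 13
LF_B = LS_D = 21; LS_B = 21−10 = 11
LF_A = min(LS_B=11, LS_C=13) = 11; LS_A = 11−11 = 0
Slack_C = LS_C − ES_C = 13 − 11 = 2

2 hours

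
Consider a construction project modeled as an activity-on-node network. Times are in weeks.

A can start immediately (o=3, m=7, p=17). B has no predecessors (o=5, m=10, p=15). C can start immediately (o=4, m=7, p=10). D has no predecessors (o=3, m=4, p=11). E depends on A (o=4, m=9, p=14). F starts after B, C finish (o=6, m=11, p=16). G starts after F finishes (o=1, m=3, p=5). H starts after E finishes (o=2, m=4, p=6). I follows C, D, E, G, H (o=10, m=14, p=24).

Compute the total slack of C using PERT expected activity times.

3 weeks

te_A = (3 + 4·7 + 17)/6 = 48/6 = 8
te_B = (5 + 4·10 + 15)/6 = 60/6 = 10
te_C = (4 + 4·7 + 10)/6 = 42/6 = 7
te_D = (3 + 4·4 + 11)/6 = 30/6 = 5
te_E = (4 + 4·9 + 14)/6 = 54/6 = 9
te_F = (6 + 4·11 + 16)/6 = 66/6 = 11
te_G = (1 + 4·3 + 5)/6 = 18/6 = 3
te_H = (2 + 4·4 + 6)/6 = 24/6 = 4
te_I = (10 + 4·14 + 24)/6 = 90/6 = 15

Forward pass:
ES_A = 0; EF_A = 8
ES_B = 0; EF_B = 10
ES_C = 0; EF_C = 7
ES_D = 0; EF_D = 5
ES_E = 8; EF_E = 8+9 = 17
ES_F = max(EF_B=10, EF_C=7) = 10; EF_F = 10+11 = 21
ES_G = 21; EF_G = 21+3 = 24
ES_H = 17; EF_H = 17+4 = 21
ES_I = max(EF_C=7, EF_D=5, EF_E=17, EF_G=24, EF_H=21) = 24; EF_I = 24+15 = 39
Expected project duration μ = 39 weeks. Critical path: B → F → G → I.

Backward pass:
LF_I = 39; LS_I = 39−15 = 24
LF_H = LS_I = 24; LS_H = 24−4 = 20
LF_G = LS_I = 24; LS_G = 24−3 = 21
LF_F = LS_G = 21; LS_F = 21−11 = 10
LF_E = min(LS_H=20, LS_I=24) = 20; LS_E = 20−9 = 11
LF_D = LS_I = 24; LS_D = 24−5 = 19
LF_C = min(LS_F=10, LS_I=24) = 10; LS_C = 10−7 = 3
LF_B = LS_F = 10; LS_B = 10−10 = 0
LF_A = LS_E = 11; LS_A = 11−8 = 3
Slack_C = LS_C − ES_C = 3 − 0 = 3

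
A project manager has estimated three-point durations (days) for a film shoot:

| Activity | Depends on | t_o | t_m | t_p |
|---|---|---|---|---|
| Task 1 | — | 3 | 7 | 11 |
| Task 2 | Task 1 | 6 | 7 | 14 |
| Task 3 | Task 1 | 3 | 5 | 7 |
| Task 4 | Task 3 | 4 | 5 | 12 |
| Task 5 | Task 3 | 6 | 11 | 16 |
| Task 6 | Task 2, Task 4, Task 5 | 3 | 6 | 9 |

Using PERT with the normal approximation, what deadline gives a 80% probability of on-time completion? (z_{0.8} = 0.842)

te_Task 1 = (3 + 4·7 + 11)/6 = 42/6 = 7; σ²_Task 1 = ((11−3)/6)² = 1.778
te_Task 2 = (6 + 4·7 + 14)/6 = 48/6 = 8; σ²_Task 2 = ((14−6)/6)² = 1.778
te_Task 3 = (3 + 4·5 + 7)/6 = 30/6 = 5; σ²_Task 3 = ((7−3)/6)² = 0.444
te_Task 4 = (4 + 4·5 + 12)/6 = 36/6 = 6; σ²_Task 4 = ((12−4)/6)² = 1.778
te_Task 5 = (6 + 4·11 + 16)/6 = 66/6 = 11; σ²_Task 5 = ((16−6)/6)² = 2.778
te_Task 6 = (3 + 4·6 + 9)/6 = 36/6 = 6; σ²_Task 6 = ((9−3)/6)² = 1.000

Forward pass:
ES_Task 1 = 0; EF_Task 1 = 7
ES_Task 2 = 7; EF_Task 2 = 7+8 = 15
ES_Task 3 = 7; EF_Task 3 = 7+5 = 12
ES_Task 4 = 12; EF_Task 4 = 12+6 = 18
ES_Task 5 = 12; EF_Task 5 = 12+11 = 23
ES_Task 6 = max(EF_Task 2=15, EF_Task 4=18, EF_Task 5=23) = 23; EF_Task 6 = 23+6 = 29
Expected project duration μ = 29 days. Critical path: Task 1 → Task 3 → Task 5 → Task 6.

Variance along critical path = 1.778 + 0.444 + 2.778 + 1.000 = 6.000; σ = 2.449 days.
D = μ + z·σ = 29 + 0.842·2.449 = 31.1 days

31.1 days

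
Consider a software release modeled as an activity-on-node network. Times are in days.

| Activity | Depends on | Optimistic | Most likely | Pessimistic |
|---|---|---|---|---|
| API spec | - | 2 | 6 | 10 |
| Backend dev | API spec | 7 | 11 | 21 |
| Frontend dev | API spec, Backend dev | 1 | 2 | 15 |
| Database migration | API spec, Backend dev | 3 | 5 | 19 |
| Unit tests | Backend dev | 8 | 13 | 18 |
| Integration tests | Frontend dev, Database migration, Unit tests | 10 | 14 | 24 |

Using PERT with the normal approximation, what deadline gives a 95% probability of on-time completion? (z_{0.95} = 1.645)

te_API spec = (2 + 4·6 + 10)/6 = 36/6 = 6; σ²_API spec = ((10−2)/6)² = 1.778
te_Backend dev = (7 + 4·11 + 21)/6 = 72/6 = 12; σ²_Backend dev = ((21−7)/6)² = 5.444
te_Frontend dev = (1 + 4·2 + 15)/6 = 24/6 = 4; σ²_Frontend dev = ((15−1)/6)² = 5.444
te_Database migration = (3 + 4·5 + 19)/6 = 42/6 = 7; σ²_Database migration = ((19−3)/6)² = 7.111
te_Unit tests = (8 + 4·13 + 18)/6 = 78/6 = 13; σ²_Unit tests = ((18−8)/6)² = 2.778
te_Integration tests = (10 + 4·14 + 24)/6 = 90/6 = 15; σ²_Integration tests = ((24−10)/6)² = 5.444

Forward pass:
ES_API spec = 0; EF_API spec = 6
ES_Backend dev = 6; EF_Backend dev = 6+12 = 18
ES_Frontend dev = max(EF_API spec=6, EF_Backend dev=18) = 18; EF_Frontend dev = 18+4 = 22
ES_Database migration = max(EF_API spec=6, EF_Backend dev=18) = 18; EF_Database migration = 18+7 = 25
ES_Unit tests = 18; EF_Unit tests = 18+13 = 31
ES_Integration tests = max(EF_Frontend dev=22, EF_Database migration=25, EF_Unit tests=31) = 31; EF_Integration tests = 31+15 = 46
Expected project duration μ = 46 days. Critical path: API spec → Backend dev → Unit tests → Integration tests.

Variance along critical path = 1.778 + 5.444 + 2.778 + 5.444 = 15.444; σ = 3.930 days.
D = μ + z·σ = 46 + 1.645·3.930 = 52.5 days

52.5 days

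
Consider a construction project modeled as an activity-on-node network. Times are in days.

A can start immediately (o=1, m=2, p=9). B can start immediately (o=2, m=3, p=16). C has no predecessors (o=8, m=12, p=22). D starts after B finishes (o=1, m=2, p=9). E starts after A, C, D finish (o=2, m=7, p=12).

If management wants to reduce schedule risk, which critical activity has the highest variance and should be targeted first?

te_A = (1 + 4·2 + 9)/6 = 18/6 = 3; σ²_A = ((9−1)/6)² = 1.778
te_B = (2 + 4·3 + 16)/6 = 30/6 = 5; σ²_B = ((16−2)/6)² = 5.444
te_C = (8 + 4·12 + 22)/6 = 78/6 = 13; σ²_C = ((22−8)/6)² = 5.444
te_D = (1 + 4·2 + 9)/6 = 18/6 = 3; σ²_D = ((9−1)/6)² = 1.778
te_E = (2 + 4·7 + 12)/6 = 42/6 = 7; σ²_E = ((12−2)/6)² = 2.778

Forward pass:
ES_A = 0; EF_A = 3
ES_B = 0; EF_B = 5
ES_C = 0; EF_C = 13
ES_D = 5; EF_D = 5+3 = 8
ES_E = max(EF_A=3, EF_C=13, EF_D=8) = 13; EF_E = 13+7 = 20
Expected project duration μ = 20 days. Critical path: C → E.

Variances on critical path: σ²_C=5.444, σ²_E=2.778.
Largest is σ²_C = 5.444.

C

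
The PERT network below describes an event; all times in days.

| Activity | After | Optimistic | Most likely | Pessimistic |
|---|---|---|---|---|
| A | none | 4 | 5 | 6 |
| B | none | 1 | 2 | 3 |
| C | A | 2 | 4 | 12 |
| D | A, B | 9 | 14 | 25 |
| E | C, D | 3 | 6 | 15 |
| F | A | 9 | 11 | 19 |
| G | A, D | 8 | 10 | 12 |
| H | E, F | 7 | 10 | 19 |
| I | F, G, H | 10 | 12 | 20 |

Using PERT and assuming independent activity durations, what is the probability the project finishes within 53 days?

te_A = (4 + 4·5 + 6)/6 = 30/6 = 5; σ²_A = ((6−4)/6)² = 0.111
te_B = (1 + 4·2 + 3)/6 = 12/6 = 2; σ²_B = ((3−1)/6)² = 0.111
te_C = (2 + 4·4 + 12)/6 = 30/6 = 5; σ²_C = ((12−2)/6)² = 2.778
te_D = (9 + 4·14 + 25)/6 = 90/6 = 15; σ²_D = ((25−9)/6)² = 7.111
te_E = (3 + 4·6 + 15)/6 = 42/6 = 7; σ²_E = ((15−3)/6)² = 4.000
te_F = (9 + 4·11 + 19)/6 = 72/6 = 12; σ²_F = ((19−9)/6)² = 2.778
te_G = (8 + 4·10 + 12)/6 = 60/6 = 10; σ²_G = ((12−8)/6)² = 0.444
te_H = (7 + 4·10 + 19)/6 = 66/6 = 11; σ²_H = ((19−7)/6)² = 4.000
te_I = (10 + 4·12 + 20)/6 = 78/6 = 13; σ²_I = ((20−10)/6)² = 2.778

Forward pass:
ES_A = 0; EF_A = 5
ES_B = 0; EF_B = 2
ES_C = 5; EF_C = 5+5 = 10
ES_D = max(EF_A=5, EF_B=2) = 5; EF_D = 5+15 = 20
ES_E = max(EF_C=10, EF_D=20) = 20; EF_E = 20+7 = 27
ES_F = 5; EF_F = 5+12 = 17
ES_G = max(EF_A=5, EF_D=20) = 20; EF_G = 20+10 = 30
ES_H = max(EF_E=27, EF_F=17) = 27; EF_H = 27+11 = 38
ES_I = max(EF_F=17, EF_G=30, EF_H=38) = 38; EF_I = 38+13 = 51
Expected project duration μ = 51 days. Critical path: A → D → E → H → I.

Variance along critical path = 0.111 + 7.111 + 4.000 + 4.000 + 2.778 = 18.000; σ = √18.000 = 4.243 days.
Z = (53 − 51) / 4.243 = 0.471
P(T ≤ 53) = Φ(0.471) ≈ 0.681

0.681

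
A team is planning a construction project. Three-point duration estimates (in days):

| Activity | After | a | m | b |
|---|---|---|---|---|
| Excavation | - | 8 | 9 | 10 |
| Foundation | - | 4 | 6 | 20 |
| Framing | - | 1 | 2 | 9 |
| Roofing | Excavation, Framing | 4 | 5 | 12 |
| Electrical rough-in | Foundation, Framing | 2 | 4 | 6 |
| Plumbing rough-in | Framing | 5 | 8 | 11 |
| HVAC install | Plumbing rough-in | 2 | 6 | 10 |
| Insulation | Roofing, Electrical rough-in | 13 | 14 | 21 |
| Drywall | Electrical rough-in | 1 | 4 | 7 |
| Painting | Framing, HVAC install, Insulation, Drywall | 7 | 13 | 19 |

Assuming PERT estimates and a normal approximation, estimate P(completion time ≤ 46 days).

te_Excavation = (8 + 4·9 + 10)/6 = 54/6 = 9; σ²_Excavation = ((10−8)/6)² = 0.111
te_Foundation = (4 + 4·6 + 20)/6 = 48/6 = 8; σ²_Foundation = ((20−4)/6)² = 7.111
te_Framing = (1 + 4·2 + 9)/6 = 18/6 = 3; σ²_Framing = ((9−1)/6)² = 1.778
te_Roofing = (4 + 4·5 + 12)/6 = 36/6 = 6; σ²_Roofing = ((12−4)/6)² = 1.778
te_Electrical rough-in = (2 + 4·4 + 6)/6 = 24/6 = 4; σ²_Electrical rough-in = ((6−2)/6)² = 0.444
te_Plumbing rough-in = (5 + 4·8 + 11)/6 = 48/6 = 8; σ²_Plumbing rough-in = ((11−5)/6)² = 1.000
te_HVAC install = (2 + 4·6 + 10)/6 = 36/6 = 6; σ²_HVAC install = ((10−2)/6)² = 1.778
te_Insulation = (13 + 4·14 + 21)/6 = 90/6 = 15; σ²_Insulation = ((21−13)/6)² = 1.778
te_Drywall = (1 + 4·4 + 7)/6 = 24/6 = 4; σ²_Drywall = ((7−1)/6)² = 1.000
te_Painting = (7 + 4·13 + 19)/6 = 78/6 = 13; σ²_Painting = ((19−7)/6)² = 4.000

Forward pass:
ES_Excavation = 0; EF_Excavation = 9
ES_Foundation = 0; EF_Foundation = 8
ES_Framing = 0; EF_Framing = 3
ES_Roofing = max(EF_Excavation=9, EF_Framing=3) = 9; EF_Roofing = 9+6 = 15
ES_Electrical rough-in = max(EF_Foundation=8, EF_Framing=3) = 8; EF_Electrical rough-in = 8+4 = 12
ES_Plumbing rough-in = 3; EF_Plumbing rough-in = 3+8 = 11
ES_HVAC install = 11; EF_HVAC install = 11+6 = 17
ES_Insulation = max(EF_Roofing=15, EF_Electrical rough-in=12) = 15; EF_Insulation = 15+15 = 30
ES_Drywall = 12; EF_Drywall = 12+4 = 16
ES_Painting = max(EF_Framing=3, EF_HVAC install=17, EF_Insulation=30, EF_Drywall=16) = 30; EF_Painting = 30+13 = 43
Expected project duration μ = 43 days. Critical path: Excavation → Roofing → Insulation → Painting.

Variance along critical path = 0.111 + 1.778 + 1.778 + 4.000 = 7.667; σ = √7.667 = 2.769 days.
Z = (46 − 43) / 2.769 = 1.083
P(T ≤ 46) = Φ(1.083) ≈ 0.861

0.861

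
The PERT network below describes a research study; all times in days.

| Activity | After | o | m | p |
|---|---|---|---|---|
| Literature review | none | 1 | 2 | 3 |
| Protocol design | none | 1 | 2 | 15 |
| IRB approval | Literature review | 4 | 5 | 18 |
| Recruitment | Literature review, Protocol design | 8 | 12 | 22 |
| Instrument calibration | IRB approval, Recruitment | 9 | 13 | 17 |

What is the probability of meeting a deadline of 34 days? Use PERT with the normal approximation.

0.869

te_Literature review = (1 + 4·2 + 3)/6 = 12/6 = 2; σ²_Literature review = ((3−1)/6)² = 0.111
te_Protocol design = (1 + 4·2 + 15)/6 = 24/6 = 4; σ²_Protocol design = ((15−1)/6)² = 5.444
te_IRB approval = (4 + 4·5 + 18)/6 = 42/6 = 7; σ²_IRB approval = ((18−4)/6)² = 5.444
te_Recruitment = (8 + 4·12 + 22)/6 = 78/6 = 13; σ²_Recruitment = ((22−8)/6)² = 5.444
te_Instrument calibration = (9 + 4·13 + 17)/6 = 78/6 = 13; σ²_Instrument calibration = ((17−9)/6)² = 1.778

Forward pass:
ES_Literature review = 0; EF_Literature review = 2
ES_Protocol design = 0; EF_Protocol design = 4
ES_IRB approval = 2; EF_IRB approval = 2+7 = 9
ES_Recruitment = max(EF_Literature review=2, EF_Protocol design=4) = 4; EF_Recruitment = 4+13 = 17
ES_Instrument calibration = max(EF_IRB approval=9, EF_Recruitment=17) = 17; EF_Instrument calibration = 17+13 = 30
Expected project duration μ = 30 days. Critical path: Protocol design → Recruitment → Instrument calibration.

Variance along critical path = 5.444 + 5.444 + 1.778 = 12.667; σ = √12.667 = 3.559 days.
Z = (34 − 30) / 3.559 = 1.124
P(T ≤ 34) = Φ(1.124) ≈ 0.869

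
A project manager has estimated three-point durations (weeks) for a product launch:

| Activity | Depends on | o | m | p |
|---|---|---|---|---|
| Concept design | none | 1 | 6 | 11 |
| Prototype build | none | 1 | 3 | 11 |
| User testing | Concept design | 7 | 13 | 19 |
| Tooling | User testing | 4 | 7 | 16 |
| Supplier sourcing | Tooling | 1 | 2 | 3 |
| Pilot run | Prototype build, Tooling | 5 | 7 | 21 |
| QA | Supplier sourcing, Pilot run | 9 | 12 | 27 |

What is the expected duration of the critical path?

50 weeks

te_Concept design = (1 + 4·6 + 11)/6 = 36/6 = 6
te_Prototype build = (1 + 4·3 + 11)/6 = 24/6 = 4
te_User testing = (7 + 4·13 + 19)/6 = 78/6 = 13
te_Tooling = (4 + 4·7 + 16)/6 = 48/6 = 8
te_Supplier sourcing = (1 + 4·2 + 3)/6 = 12/6 = 2
te_Pilot run = (5 + 4·7 + 21)/6 = 54/6 = 9
te_QA = (9 + 4·12 + 27)/6 = 84/6 = 14

Forward pass:
ES_Concept design = 0; EF_Concept design = 6
ES_Prototype build = 0; EF_Prototype build = 4
ES_User testing = 6; EF_User testing = 6+13 = 19
ES_Tooling = 19; EF_Tooling = 19+8 = 27
ES_Supplier sourcing = 27; EF_Supplier sourcing = 27+2 = 29
ES_Pilot run = max(EF_Prototype build=4, EF_Tooling=27) = 27; EF_Pilot run = 27+9 = 36
ES_QA = max(EF_Supplier sourcing=29, EF_Pilot run=36) = 36; EF_QA = 36+14 = 50
Expected project duration μ = 50 weeks. Critical path: Concept design → User testing → Tooling → Pilot run → QA.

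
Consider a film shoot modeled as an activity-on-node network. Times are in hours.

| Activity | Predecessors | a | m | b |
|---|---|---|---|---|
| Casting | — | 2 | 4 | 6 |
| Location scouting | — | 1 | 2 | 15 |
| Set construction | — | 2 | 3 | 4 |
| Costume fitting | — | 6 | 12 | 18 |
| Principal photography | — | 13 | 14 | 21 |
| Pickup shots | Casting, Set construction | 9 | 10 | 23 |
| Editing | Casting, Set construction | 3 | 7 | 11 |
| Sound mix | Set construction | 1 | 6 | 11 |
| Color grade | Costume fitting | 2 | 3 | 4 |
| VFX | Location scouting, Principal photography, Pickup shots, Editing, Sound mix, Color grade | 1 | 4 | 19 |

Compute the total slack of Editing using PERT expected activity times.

5 hours

te_Casting = (2 + 4·4 + 6)/6 = 24/6 = 4
te_Location scouting = (1 + 4·2 + 15)/6 = 24/6 = 4
te_Set construction = (2 + 4·3 + 4)/6 = 18/6 = 3
te_Costume fitting = (6 + 4·12 + 18)/6 = 72/6 = 12
te_Principal photography = (13 + 4·14 + 21)/6 = 90/6 = 15
te_Pickup shots = (9 + 4·10 + 23)/6 = 72/6 = 12
te_Editing = (3 + 4·7 + 11)/6 = 42/6 = 7
te_Sound mix = (1 + 4·6 + 11)/6 = 36/6 = 6
te_Color grade = (2 + 4·3 + 4)/6 = 18/6 = 3
te_VFX = (1 + 4·4 + 19)/6 = 36/6 = 6

Forward pass:
ES_Casting = 0; EF_Casting = 4
ES_Location scouting = 0; EF_Location scouting = 4
ES_Set construction = 0; EF_Set construction = 3
ES_Costume fitting = 0; EF_Costume fitting = 12
ES_Principal photography = 0; EF_Principal photography = 15
ES_Pickup shots = max(EF_Casting=4, EF_Set construction=3) = 4; EF_Pickup shots = 4+12 = 16
ES_Editing = max(EF_Casting=4, EF_Set construction=3) = 4; EF_Editing = 4+7 = 11
ES_Sound mix = 3; EF_Sound mix = 3+6 = 9
ES_Color grade = 12; EF_Color grade = 12+3 = 15
ES_VFX = max(EF_Location scouting=4, EF_Principal photography=15, EF_Pickup shots=16, EF_Editing=11, EF_Sound mix=9, EF_Color grade=15) = 16; EF_VFX = 16+6 = 22
Expected project duration μ = 22 hours. Critical path: Casting → Pickup shots → VFX.

Backward pass:
LF_VFX = 22; LS_VFX = 22−6 = 16
LF_Color grade = LS_VFX = 16; LS_Color grade = 16−3 = 13
LF_Sound mix = LS_VFX = 16; LS_Sound mix = 16−6 = 10
LF_Editing = LS_VFX = 16; LS_Editing = 16−7 = 9
LF_Pickup shots = LS_VFX = 16; LS_Pickup shots = 16−12 = 4
LF_Principal photography = LS_VFX = 16; LS_Principal photography = 16−15 = 1
LF_Costume fitting = LS_Color grade = 13; LS_Costume fitting = 13−12 = 1
LF_Set construction = min(LS_Pickup shots=4, LS_Editing=9, LS_Sound mix=10) = 4; LS_Set construction = 4−3 = 1
LF_Location scouting = LS_VFX = 16; LS_Location scouting = 16−4 = 12
LF_Casting = min(LS_Pickup shots=4, LS_Editing=9) = 4; LS_Casting = 4−4 = 0
Slack_Editing = LS_Editing − ES_Editing = 9 − 4 = 5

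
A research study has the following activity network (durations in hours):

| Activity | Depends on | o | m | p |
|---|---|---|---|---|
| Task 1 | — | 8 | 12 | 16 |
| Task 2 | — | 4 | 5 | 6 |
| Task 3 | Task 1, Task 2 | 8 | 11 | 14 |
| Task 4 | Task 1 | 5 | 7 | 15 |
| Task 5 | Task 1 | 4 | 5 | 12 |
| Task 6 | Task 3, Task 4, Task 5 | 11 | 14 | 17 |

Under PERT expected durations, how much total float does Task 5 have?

te_Task 1 = (8 + 4·12 + 16)/6 = 72/6 = 12
te_Task 2 = (4 + 4·5 + 6)/6 = 30/6 = 5
te_Task 3 = (8 + 4·11 + 14)/6 = 66/6 = 11
te_Task 4 = (5 + 4·7 + 15)/6 = 48/6 = 8
te_Task 5 = (4 + 4·5 + 12)/6 = 36/6 = 6
te_Task 6 = (11 + 4·14 + 17)/6 = 84/6 = 14

Forward pass:
ES_Task 1 = 0; EF_Task 1 = 12
ES_Task 2 = 0; EF_Task 2 = 5
ES_Task 3 = max(EF_Task 1=12, EF_Task 2=5) = 12; EF_Task 3 = 12+11 = 23
ES_Task 4 = 12; EF_Task 4 = 12+8 = 20
ES_Task 5 = 12; EF_Task 5 = 12+6 = 18
ES_Task 6 = max(EF_Task 3=23, EF_Task 4=20, EF_Task 5=18) = 23; EF_Task 6 = 23+14 = 37
Expected project duration μ = 37 hours. Critical path: Task 1 → Task 3 → Task 6.

Backward pass:
LF_Task 6 = 37; LS_Task 6 = 37−14 = 23
LF_Task 5 = LS_Task 6 = 23; LS_Task 5 = 23−6 = 17
LF_Task 4 = LS_Task 6 = 23; LS_Task 4 = 23−8 = 15
LF_Task 3 = LS_Task 6 = 23; LS_Task 3 = 23−11 = 12
LF_Task 2 = LS_Task 3 = 12; LS_Task 2 = 12−5 = 7
LF_Task 1 = min(LS_Task 3=12, LS_Task 4=15, LS_Task 5=17) = 12; LS_Task 1 = 12−12 = 0
Slack_Task 5 = LS_Task 5 − ES_Task 5 = 17 − 12 = 5

5 hours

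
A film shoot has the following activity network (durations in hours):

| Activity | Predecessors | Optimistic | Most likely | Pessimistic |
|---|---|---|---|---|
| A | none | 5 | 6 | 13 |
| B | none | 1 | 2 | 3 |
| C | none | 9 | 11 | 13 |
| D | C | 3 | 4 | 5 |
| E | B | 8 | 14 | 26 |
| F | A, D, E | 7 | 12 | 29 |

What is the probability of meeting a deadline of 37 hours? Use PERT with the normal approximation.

0.897

te_A = (5 + 4·6 + 13)/6 = 42/6 = 7; σ²_A = ((13−5)/6)² = 1.778
te_B = (1 + 4·2 + 3)/6 = 12/6 = 2; σ²_B = ((3−1)/6)² = 0.111
te_C = (9 + 4·11 + 13)/6 = 66/6 = 11; σ²_C = ((13−9)/6)² = 0.444
te_D = (3 + 4·4 + 5)/6 = 24/6 = 4; σ²_D = ((5−3)/6)² = 0.111
te_E = (8 + 4·14 + 26)/6 = 90/6 = 15; σ²_E = ((26−8)/6)² = 9.000
te_F = (7 + 4·12 + 29)/6 = 84/6 = 14; σ²_F = ((29−7)/6)² = 13.444

Forward pass:
ES_A = 0; EF_A = 7
ES_B = 0; EF_B = 2
ES_C = 0; EF_C = 11
ES_D = 11; EF_D = 11+4 = 15
ES_E = 2; EF_E = 2+15 = 17
ES_F = max(EF_A=7, EF_D=15, EF_E=17) = 17; EF_F = 17+14 = 31
Expected project duration μ = 31 hours. Critical path: B → E → F.

Variance along critical path = 0.111 + 9.000 + 13.444 = 22.556; σ = √22.556 = 4.749 hours.
Z = (37 − 31) / 4.749 = 1.263
P(T ≤ 37) = Φ(1.263) ≈ 0.897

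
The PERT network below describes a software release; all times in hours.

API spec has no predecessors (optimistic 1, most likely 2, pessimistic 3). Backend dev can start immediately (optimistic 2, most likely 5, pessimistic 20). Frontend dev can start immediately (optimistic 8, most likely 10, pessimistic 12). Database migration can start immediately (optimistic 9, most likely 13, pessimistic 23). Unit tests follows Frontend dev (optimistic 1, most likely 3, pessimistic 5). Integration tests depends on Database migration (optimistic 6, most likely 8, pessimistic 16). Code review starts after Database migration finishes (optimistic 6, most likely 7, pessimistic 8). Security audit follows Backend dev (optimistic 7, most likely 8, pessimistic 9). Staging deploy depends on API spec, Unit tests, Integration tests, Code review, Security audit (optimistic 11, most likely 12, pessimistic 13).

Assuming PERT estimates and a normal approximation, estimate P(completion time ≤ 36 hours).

0.635

te_API spec = (1 + 4·2 + 3)/6 = 12/6 = 2; σ²_API spec = ((3−1)/6)² = 0.111
te_Backend dev = (2 + 4·5 + 20)/6 = 42/6 = 7; σ²_Backend dev = ((20−2)/6)² = 9.000
te_Frontend dev = (8 + 4·10 + 12)/6 = 60/6 = 10; σ²_Frontend dev = ((12−8)/6)² = 0.444
te_Database migration = (9 + 4·13 + 23)/6 = 84/6 = 14; σ²_Database migration = ((23−9)/6)² = 5.444
te_Unit tests = (1 + 4·3 + 5)/6 = 18/6 = 3; σ²_Unit tests = ((5−1)/6)² = 0.444
te_Integration tests = (6 + 4·8 + 16)/6 = 54/6 = 9; σ²_Integration tests = ((16−6)/6)² = 2.778
te_Code review = (6 + 4·7 + 8)/6 = 42/6 = 7; σ²_Code review = ((8−6)/6)² = 0.111
te_Security audit = (7 + 4·8 + 9)/6 = 48/6 = 8; σ²_Security audit = ((9−7)/6)² = 0.111
te_Staging deploy = (11 + 4·12 + 13)/6 = 72/6 = 12; σ²_Staging deploy = ((13−11)/6)² = 0.111

Forward pass:
ES_API spec = 0; EF_API spec = 2
ES_Backend dev = 0; EF_Backend dev = 7
ES_Frontend dev = 0; EF_Frontend dev = 10
ES_Database migration = 0; EF_Database migration = 14
ES_Unit tests = 10; EF_Unit tests = 10+3 = 13
ES_Integration tests = 14; EF_Integration tests = 14+9 = 23
ES_Code review = 14; EF_Code review = 14+7 = 21
ES_Security audit = 7; EF_Security audit = 7+8 = 15
ES_Staging deploy = max(EF_API spec=2, EF_Unit tests=13, EF_Integration tests=23, EF_Code review=21, EF_Security audit=15) = 23; EF_Staging deploy = 23+12 = 35
Expected project duration μ = 35 hours. Critical path: Database migration → Integration tests → Staging deploy.

Variance along critical path = 5.444 + 2.778 + 0.111 = 8.333; σ = √8.333 = 2.887 hours.
Z = (36 − 35) / 2.887 = 0.346
P(T ≤ 36) = Φ(0.346) ≈ 0.635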